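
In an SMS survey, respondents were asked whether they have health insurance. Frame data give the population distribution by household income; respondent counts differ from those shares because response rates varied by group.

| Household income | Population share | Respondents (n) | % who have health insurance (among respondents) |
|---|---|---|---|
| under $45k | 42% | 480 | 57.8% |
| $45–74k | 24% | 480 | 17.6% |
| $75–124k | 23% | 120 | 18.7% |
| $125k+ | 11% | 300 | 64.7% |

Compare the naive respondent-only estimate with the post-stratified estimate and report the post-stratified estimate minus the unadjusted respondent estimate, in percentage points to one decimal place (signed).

-2.0 percentage points

Unadjusted (pooled respondent) estimate weights by respondent counts:
  (480/1380)×57.8 + (480/1380)×17.6 + (120/1380)×18.7 + (300/1380)×64.7 = 41.9174%
Post-stratifying to population shares instead:
  0.42×57.8 + 0.24×17.6 + 0.23×18.7 + 0.11×64.7 = 39.918%
Difference = 39.918 − 41.9174 = -1.9994 pp.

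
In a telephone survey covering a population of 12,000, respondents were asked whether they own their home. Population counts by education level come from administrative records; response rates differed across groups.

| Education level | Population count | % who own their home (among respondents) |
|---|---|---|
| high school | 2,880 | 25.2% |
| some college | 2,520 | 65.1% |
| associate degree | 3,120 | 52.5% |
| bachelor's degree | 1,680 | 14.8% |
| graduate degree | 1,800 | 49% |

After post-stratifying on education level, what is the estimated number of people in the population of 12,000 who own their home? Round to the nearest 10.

5,130

Estimated count per cell = population count × respondent percentage:
  high school: 2,880 × 25.2% = 725.76
  some college: 2,520 × 65.1% = 1640.52
  associate degree: 3,120 × 52.5% = 1638
  bachelor's degree: 1,680 × 14.8% = 248.64
  graduate degree: 1,800 × 49% = 882
Estimated total = 5134.92 → 5,130.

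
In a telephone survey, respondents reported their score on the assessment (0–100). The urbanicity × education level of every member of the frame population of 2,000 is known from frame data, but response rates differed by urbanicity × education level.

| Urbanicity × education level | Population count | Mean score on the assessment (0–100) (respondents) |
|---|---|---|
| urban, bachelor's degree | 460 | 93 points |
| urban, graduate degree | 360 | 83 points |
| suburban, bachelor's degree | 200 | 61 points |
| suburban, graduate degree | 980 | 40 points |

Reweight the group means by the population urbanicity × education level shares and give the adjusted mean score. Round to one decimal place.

Weight each group's respondent value by its population share:
  urban, bachelor's degree: (460/2,000) × 93 = 21.39
  urban, graduate degree: (360/2,000) × 83 = 14.94
  suburban, bachelor's degree: (200/2,000) × 61 = 6.1
  suburban, graduate degree: (980/2,000) × 40 = 19.6
Post-stratified estimate = 62.03 → 62.0.

62.0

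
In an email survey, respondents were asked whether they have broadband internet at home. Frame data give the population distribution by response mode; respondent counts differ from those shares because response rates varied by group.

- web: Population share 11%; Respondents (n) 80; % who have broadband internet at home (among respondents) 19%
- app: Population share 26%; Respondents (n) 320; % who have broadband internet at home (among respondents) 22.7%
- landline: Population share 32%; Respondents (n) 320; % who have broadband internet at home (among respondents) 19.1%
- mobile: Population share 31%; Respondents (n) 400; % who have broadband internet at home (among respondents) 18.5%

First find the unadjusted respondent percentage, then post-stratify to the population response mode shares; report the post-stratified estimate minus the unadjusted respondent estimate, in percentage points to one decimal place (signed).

-0.1 percentage points

Naive respondent-only estimate (weights = respondent counts):
  (80/1120)×19 + (320/1120)×22.7 + (320/1120)×19.1 + (400/1120)×18.5 = 19.9071%
Post-stratified estimate weights by population shares:
  0.11×19 + 0.26×22.7 + 0.32×19.1 + 0.31×18.5 = 19.839%
Difference = 19.839 − 19.9071 = -0.0681 pp.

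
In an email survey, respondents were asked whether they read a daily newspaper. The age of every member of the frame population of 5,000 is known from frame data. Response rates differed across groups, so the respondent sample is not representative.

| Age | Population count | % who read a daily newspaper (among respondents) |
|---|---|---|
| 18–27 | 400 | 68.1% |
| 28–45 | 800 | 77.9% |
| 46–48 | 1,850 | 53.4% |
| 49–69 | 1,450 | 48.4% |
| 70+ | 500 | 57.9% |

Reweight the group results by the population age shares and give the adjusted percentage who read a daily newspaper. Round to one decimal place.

Each cell contributes population-share × respondent value:
  18–27: (400/5,000) × 68.1 = 5.448
  28–45: (800/5,000) × 77.9 = 12.464
  46–48: (1,850/5,000) × 53.4 = 19.758
  49–69: (1,450/5,000) × 48.4 = 14.036
  70+: (500/5,000) × 57.9 = 5.79
Post-stratified estimate = 57.496 → 57.5%.

57.5%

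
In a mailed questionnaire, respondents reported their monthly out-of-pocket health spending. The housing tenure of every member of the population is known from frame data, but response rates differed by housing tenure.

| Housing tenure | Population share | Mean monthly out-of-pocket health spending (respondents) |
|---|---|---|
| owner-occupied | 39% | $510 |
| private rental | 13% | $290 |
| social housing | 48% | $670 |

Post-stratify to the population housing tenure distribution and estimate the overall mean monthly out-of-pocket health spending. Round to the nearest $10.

$560

Each cell contributes population-share × respondent value:
  owner-occupied: 0.39 × 510 = 198.9
  private rental: 0.13 × 290 = 37.7
  social housing: 0.48 × 670 = 321.6
Post-stratified estimate = 558.2 → $560.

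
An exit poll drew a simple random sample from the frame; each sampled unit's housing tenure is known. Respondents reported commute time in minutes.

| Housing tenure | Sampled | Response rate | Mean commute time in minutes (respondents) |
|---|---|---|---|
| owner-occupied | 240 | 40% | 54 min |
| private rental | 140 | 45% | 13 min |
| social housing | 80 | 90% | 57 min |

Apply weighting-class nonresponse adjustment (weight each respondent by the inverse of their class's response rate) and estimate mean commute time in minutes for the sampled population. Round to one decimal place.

42.0

With weight = n_sampled/n_responded per class, the weighted class total is n_sampled:
  owner-occupied: 240 × 54 = 12,960
  private rental: 140 × 13 = 1820
  social housing: 80 × 57 = 4560
Adjusted estimate = 19,340 / 460 = 42.0435 → 42.0.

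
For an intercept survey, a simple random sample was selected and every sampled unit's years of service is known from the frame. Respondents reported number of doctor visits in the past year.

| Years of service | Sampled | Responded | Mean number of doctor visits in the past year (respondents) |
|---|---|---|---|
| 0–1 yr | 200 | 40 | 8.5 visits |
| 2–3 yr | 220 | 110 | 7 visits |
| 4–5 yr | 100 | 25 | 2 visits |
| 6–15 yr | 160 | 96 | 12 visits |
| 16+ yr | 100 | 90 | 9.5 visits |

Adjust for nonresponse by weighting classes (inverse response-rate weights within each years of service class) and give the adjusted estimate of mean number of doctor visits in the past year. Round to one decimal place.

8.1

Response rates by class: 0–1 yr 40/200 = 20%, 2–3 yr 110/220 = 50%, 4–5 yr 25/100 = 25%, 6–15 yr 96/160 = 60%, 16+ yr 90/100 = 90%.
Weighting each respondent by the inverse class response rate inflates each class back to its sampled size, so the class weight is n_sampled:
  0–1 yr: 200 × 8.5 = 1700
  2–3 yr: 220 × 7 = 1540
  4–5 yr: 100 × 2 = 200
  6–15 yr: 160 × 12 = 1920
  16+ yr: 100 × 9.5 = 950
Adjusted estimate = 6310 / 780 = 8.08974 → 8.1.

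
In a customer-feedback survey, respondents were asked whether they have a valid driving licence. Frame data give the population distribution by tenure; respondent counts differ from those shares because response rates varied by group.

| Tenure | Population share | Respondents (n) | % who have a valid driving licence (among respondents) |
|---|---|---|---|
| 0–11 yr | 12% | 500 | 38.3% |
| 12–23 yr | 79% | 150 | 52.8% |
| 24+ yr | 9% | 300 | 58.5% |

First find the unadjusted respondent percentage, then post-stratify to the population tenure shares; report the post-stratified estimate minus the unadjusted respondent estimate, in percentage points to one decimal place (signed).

Naive respondent-only estimate (weights = respondent counts):
  (500/950)×38.3 + (150/950)×52.8 + (300/950)×58.5 = 46.9684%
Post-stratifying to population shares instead:
  0.12×38.3 + 0.79×52.8 + 0.09×58.5 = 51.573%
Difference = 51.573 − 46.9684 = 4.6046 pp.

+4.6 percentage points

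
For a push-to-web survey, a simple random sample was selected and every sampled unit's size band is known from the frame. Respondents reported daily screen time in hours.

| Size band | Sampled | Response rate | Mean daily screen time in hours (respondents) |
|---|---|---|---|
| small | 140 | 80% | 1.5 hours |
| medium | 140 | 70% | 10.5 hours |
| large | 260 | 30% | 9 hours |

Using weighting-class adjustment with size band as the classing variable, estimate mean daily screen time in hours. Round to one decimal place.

7.4

Weighting each respondent by the inverse class response rate inflates each class back to its sampled size, so the class weight is n_sampled:
  small: 140 × 1.5 = 210
  medium: 140 × 10.5 = 1470
  large: 260 × 9 = 2340
Adjusted estimate = 4020 / 540 = 7.44444 → 7.4.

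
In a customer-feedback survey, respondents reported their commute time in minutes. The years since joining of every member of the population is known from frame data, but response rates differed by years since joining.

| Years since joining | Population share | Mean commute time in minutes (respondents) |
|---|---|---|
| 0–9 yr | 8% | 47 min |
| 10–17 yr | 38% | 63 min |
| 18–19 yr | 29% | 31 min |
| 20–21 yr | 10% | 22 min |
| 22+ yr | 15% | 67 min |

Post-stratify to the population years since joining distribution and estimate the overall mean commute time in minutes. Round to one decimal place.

48.9

Reweight to the known years since joining distribution:
  0–9 yr: 0.08 × 47 = 3.76
  10–17 yr: 0.38 × 63 = 23.94
  18–19 yr: 0.29 × 31 = 8.99
  20–21 yr: 0.1 × 22 = 2.2
  22+ yr: 0.15 × 67 = 10.05
Post-stratified estimate = 48.94 → 48.9.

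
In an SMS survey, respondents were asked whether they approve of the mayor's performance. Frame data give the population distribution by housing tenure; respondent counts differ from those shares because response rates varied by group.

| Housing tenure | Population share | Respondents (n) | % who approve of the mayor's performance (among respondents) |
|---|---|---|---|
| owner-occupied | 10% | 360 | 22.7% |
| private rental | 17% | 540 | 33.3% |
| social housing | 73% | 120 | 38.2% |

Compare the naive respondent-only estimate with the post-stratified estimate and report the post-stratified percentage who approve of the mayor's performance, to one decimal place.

Without adjustment, the pooled respondent share is:
  (360/1020)×22.7 + (540/1020)×33.3 + (120/1020)×38.2 = 30.1353%
Post-stratifying to population shares instead:
  0.1×22.7 + 0.17×33.3 + 0.73×38.2 = 35.817%

35.8%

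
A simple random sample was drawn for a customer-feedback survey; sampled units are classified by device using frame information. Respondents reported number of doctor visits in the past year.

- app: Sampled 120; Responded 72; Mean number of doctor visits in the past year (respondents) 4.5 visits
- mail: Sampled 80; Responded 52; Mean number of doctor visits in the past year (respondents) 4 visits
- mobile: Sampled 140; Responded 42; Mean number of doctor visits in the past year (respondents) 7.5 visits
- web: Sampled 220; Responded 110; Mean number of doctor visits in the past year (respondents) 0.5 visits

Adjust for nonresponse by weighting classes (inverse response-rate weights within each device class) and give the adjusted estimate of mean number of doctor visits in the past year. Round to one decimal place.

3.6

Class response rates: app 72/120 = 60%, mail 52/80 = 65%, mobile 42/140 = 30%, web 110/220 = 50%.
Weighting each respondent by the inverse class response rate inflates each class back to its sampled size, so the class weight is n_sampled:
  app: 120 × 4.5 = 540
  mail: 80 × 4 = 320
  mobile: 140 × 7.5 = 1050
  web: 220 × 0.5 = 110
Adjusted estimate = 2020 / 560 = 3.60714 → 3.6.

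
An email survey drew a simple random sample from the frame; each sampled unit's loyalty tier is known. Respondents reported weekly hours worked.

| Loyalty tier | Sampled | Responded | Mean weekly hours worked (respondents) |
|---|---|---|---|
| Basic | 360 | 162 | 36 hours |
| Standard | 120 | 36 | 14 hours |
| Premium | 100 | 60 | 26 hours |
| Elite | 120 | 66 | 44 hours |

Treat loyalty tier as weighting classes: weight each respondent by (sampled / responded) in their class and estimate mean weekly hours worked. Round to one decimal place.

Class response rates: Basic 162/360 = 45%, Standard 36/120 = 30%, Premium 60/100 = 60%, Elite 66/120 = 55%.
Inverse-response-rate weighting restores each class to its sampled count, so class totals weight by n_sampled:
  Basic: 360 × 36 = 12,960
  Standard: 120 × 14 = 1680
  Premium: 100 × 26 = 2600
  Elite: 120 × 44 = 5280
Adjusted estimate = 22,520 / 700 = 32.1714 → 32.2.

32.2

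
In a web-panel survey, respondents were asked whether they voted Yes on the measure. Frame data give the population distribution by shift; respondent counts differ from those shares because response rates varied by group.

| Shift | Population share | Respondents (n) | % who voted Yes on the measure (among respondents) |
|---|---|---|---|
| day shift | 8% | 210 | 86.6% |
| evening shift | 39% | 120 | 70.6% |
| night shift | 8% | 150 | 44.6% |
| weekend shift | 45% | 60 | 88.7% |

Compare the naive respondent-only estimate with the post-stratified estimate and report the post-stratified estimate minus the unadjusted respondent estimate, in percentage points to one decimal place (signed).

+6.3 percentage points

Without adjustment, the pooled respondent share is:
  (210/540)×86.6 + (120/540)×70.6 + (150/540)×44.6 + (60/540)×88.7 = 71.6111%
Reweighting by population shift shares:
  0.08×86.6 + 0.39×70.6 + 0.08×44.6 + 0.45×88.7 = 77.945%
Difference = 77.945 − 71.6111 = 6.3339 pp.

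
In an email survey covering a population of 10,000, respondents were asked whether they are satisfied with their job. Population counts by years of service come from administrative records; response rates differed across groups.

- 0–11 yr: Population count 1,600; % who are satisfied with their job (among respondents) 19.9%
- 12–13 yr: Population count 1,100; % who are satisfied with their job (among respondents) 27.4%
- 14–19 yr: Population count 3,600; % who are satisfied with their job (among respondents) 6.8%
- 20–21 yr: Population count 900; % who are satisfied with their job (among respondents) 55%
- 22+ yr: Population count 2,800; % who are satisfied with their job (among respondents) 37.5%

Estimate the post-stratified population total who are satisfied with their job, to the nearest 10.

Each cell contributes its population count × the respondent rate:
  0–11 yr: 1,600 × 19.9% = 318.4
  12–13 yr: 1,100 × 27.4% = 301.4
  14–19 yr: 3,600 × 6.8% = 244.8
  20–21 yr: 900 × 55% = 495
  22+ yr: 2,800 × 37.5% = 1050
Estimated total = 2409.6 → 2,410.

2,410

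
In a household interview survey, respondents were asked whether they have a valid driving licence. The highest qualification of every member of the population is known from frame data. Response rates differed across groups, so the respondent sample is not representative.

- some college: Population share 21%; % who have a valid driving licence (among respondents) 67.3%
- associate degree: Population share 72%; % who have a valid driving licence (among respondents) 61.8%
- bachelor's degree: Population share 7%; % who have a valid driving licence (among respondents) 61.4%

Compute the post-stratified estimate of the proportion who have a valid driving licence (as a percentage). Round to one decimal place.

Weight each group's respondent value by its population share:
  some college: 0.21 × 67.3 = 14.133
  associate degree: 0.72 × 61.8 = 44.496
  bachelor's degree: 0.07 × 61.4 = 4.298
Post-stratified estimate = 62.927 → 62.9%.

62.9%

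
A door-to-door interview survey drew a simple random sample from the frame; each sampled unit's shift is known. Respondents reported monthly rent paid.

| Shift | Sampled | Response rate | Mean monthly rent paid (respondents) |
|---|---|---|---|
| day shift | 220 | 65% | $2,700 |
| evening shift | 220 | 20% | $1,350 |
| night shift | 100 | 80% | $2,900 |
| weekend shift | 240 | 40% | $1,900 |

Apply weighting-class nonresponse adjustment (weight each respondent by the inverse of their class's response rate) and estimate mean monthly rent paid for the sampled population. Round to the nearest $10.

$2,100

Inverse-response-rate weighting restores each class to its sampled count, so class totals weight by n_sampled:
  day shift: 220 × 2700 = 594,000
  evening shift: 220 × 1350 = 297,000
  night shift: 100 × 2900 = 290,000
  weekend shift: 240 × 1900 = 456,000
Adjusted estimate = 1,637,000 / 780 = 2098.72 → $2,100.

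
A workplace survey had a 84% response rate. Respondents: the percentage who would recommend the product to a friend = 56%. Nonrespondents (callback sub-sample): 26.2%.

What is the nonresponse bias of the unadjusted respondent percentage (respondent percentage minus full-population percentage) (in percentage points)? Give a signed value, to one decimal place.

+4.8 percentage points

Nonresponse fraction = 1 − 0.84 = 0.16.
Bias = (nonresponse fraction) × (respondent percentage − nonrespondent percentage)
     = 0.16 × (56 − 26.2) = 0.16 × 29.8 = 4.768.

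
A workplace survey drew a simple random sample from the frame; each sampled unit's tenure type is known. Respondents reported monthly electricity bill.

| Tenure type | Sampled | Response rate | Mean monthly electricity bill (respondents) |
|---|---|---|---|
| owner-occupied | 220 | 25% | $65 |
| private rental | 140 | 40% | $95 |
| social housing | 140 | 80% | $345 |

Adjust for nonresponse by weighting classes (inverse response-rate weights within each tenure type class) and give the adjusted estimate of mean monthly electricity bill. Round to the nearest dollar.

$152

Weighting each respondent by the inverse class response rate inflates each class back to its sampled size, so the class weight is n_sampled:
  owner-occupied: 220 × 65 = 14,300
  private rental: 140 × 95 = 13,300
  social housing: 140 × 345 = 48,300
Adjusted estimate = 75,900 / 500 = 151.8 → $152.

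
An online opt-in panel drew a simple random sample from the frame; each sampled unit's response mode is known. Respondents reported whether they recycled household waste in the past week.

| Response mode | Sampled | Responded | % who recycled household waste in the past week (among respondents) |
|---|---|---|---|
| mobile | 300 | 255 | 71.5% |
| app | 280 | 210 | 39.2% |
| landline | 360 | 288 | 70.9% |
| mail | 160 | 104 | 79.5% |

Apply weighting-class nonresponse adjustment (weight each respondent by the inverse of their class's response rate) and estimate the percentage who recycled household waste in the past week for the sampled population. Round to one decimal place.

64.2%

Class response rates: mobile 255/300 = 85%, app 210/280 = 75%, landline 288/360 = 80%, mail 104/160 = 65%.
With weight = n_sampled/n_responded per class, the weighted class total is n_sampled:
  mobile: 300 × 71.5 = 21,450
  app: 280 × 39.2 = 10,976
  landline: 360 × 70.9 = 25524
  mail: 160 × 79.5 = 12,720
Adjusted estimate = 70,670 / 1,100 = 64.2455 → 64.2%.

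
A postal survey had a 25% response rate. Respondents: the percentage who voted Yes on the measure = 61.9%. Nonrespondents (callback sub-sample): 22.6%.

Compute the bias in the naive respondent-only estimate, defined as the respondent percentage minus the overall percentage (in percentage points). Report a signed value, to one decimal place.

+29.5 percentage points

Nonresponse fraction = 1 − 0.25 = 0.75.
Bias = (nonresponse fraction) × (respondent percentage − nonrespondent percentage)
     = 0.75 × (61.9 − 22.6) = 0.75 × 39.3 = 29.475.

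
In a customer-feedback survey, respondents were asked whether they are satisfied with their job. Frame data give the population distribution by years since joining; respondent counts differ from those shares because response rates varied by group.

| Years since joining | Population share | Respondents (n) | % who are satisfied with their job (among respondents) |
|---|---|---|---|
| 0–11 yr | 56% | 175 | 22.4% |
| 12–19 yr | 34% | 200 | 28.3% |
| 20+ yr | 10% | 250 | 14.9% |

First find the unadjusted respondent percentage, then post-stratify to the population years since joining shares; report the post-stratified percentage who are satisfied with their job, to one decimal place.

23.7%

Unadjusted (pooled respondent) estimate weights by respondent counts:
  (175/625)×22.4 + (200/625)×28.3 + (250/625)×14.9 = 21.288%
Post-stratifying to population shares instead:
  0.56×22.4 + 0.34×28.3 + 0.1×14.9 = 23.656%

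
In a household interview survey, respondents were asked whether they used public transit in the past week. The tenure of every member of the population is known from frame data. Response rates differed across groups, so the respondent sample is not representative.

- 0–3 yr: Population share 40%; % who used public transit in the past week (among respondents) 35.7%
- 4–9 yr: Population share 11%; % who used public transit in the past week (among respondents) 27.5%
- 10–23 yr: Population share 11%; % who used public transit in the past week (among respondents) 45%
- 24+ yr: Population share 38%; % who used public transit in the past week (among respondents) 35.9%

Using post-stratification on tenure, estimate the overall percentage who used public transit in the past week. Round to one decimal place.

Post-stratification weights by population share, not respondent share:
  0–3 yr: 0.4 × 35.7 = 14.28
  4–9 yr: 0.11 × 27.5 = 3.025
  10–23 yr: 0.11 × 45 = 4.95
  24+ yr: 0.38 × 35.9 = 13.642
Post-stratified estimate = 35.897 → 35.9%.

35.9%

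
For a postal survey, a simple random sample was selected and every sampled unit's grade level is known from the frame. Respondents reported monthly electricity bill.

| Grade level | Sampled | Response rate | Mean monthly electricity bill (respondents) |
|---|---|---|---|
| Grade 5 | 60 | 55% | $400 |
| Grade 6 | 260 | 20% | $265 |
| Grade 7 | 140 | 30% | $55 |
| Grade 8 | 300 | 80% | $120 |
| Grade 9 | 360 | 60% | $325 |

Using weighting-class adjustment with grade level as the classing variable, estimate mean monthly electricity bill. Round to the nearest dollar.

$226

Inverse-response-rate weighting restores each class to its sampled count, so class totals weight by n_sampled:
  Grade 5: 60 × 400 = 24,000
  Grade 6: 260 × 265 = 68,900
  Grade 7: 140 × 55 = 7700
  Grade 8: 300 × 120 = 36,000
  Grade 9: 360 × 325 = 117,000
Adjusted estimate = 253,600 / 1,120 = 226.429 → $226.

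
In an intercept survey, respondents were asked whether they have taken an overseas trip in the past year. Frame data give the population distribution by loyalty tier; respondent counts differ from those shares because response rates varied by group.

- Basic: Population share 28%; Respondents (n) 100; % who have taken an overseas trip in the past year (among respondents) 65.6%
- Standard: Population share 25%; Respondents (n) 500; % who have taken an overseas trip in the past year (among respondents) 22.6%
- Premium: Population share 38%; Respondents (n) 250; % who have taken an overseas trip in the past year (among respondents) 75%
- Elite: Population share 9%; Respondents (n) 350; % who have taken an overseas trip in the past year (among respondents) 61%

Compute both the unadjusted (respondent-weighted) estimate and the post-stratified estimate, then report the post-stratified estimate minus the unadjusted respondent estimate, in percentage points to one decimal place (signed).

+9.7 percentage points

Naive respondent-only estimate (weights = respondent counts):
  (100/1200)×65.6 + (500/1200)×22.6 + (250/1200)×75 + (350/1200)×61 = 48.3%
Reweighting by population loyalty tier shares:
  0.28×65.6 + 0.25×22.6 + 0.38×75 + 0.09×61 = 58.008%
Difference = 58.008 − 48.3 = 9.708 pp.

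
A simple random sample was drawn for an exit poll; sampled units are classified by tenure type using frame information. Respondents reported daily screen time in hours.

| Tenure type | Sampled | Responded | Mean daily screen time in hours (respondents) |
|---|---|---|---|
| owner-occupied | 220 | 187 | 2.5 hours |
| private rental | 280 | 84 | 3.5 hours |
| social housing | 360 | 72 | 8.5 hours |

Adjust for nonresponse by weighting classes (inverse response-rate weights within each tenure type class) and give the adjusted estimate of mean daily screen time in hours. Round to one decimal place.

Response rates by class: owner-occupied 187/220 = 85%, private rental 84/280 = 30%, social housing 72/360 = 20%.
With weight = n_sampled/n_responded per class, the weighted class total is n_sampled:
  owner-occupied: 220 × 2.5 = 550
  private rental: 280 × 3.5 = 980
  social housing: 360 × 8.5 = 3060
Adjusted estimate = 4590 / 860 = 5.33721 → 5.3.

5.3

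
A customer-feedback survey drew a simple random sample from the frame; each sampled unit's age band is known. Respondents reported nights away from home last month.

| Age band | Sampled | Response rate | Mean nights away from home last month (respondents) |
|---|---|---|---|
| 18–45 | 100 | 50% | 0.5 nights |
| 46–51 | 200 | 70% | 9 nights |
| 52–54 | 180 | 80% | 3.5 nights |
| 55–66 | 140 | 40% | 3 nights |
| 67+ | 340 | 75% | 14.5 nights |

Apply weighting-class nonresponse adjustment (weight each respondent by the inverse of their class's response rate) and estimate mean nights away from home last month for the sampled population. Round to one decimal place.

With weight = n_sampled/n_responded per class, the weighted class total is n_sampled:
  18–45: 100 × 0.5 = 50
  46–51: 200 × 9 = 1800
  52–54: 180 × 3.5 = 630
  55–66: 140 × 3 = 420
  67+: 340 × 14.5 = 4930
Adjusted estimate = 7830 / 960 = 8.15625 → 8.2.

8.2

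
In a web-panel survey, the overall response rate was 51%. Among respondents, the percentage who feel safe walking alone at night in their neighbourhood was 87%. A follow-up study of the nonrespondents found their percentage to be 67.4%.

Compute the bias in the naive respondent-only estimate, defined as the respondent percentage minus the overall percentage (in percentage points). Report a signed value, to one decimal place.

Nonresponse fraction = 1 − 0.51 = 0.49.
Bias = (nonresponse fraction) × (respondent percentage − nonrespondent percentage)
     = 0.49 × (87 − 67.4) = 0.49 × 19.6 = 9.604.

+9.6 percentage points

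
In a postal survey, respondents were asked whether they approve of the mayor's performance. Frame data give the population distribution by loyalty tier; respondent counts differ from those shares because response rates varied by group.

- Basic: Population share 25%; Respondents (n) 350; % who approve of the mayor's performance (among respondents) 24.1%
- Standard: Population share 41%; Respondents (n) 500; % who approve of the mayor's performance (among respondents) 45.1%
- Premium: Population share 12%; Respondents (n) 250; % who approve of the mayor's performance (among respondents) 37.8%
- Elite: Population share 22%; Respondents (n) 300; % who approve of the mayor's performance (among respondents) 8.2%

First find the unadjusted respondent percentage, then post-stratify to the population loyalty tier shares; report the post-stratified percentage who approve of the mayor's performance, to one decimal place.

Unadjusted (pooled respondent) estimate weights by respondent counts:
  (350/1400)×24.1 + (500/1400)×45.1 + (250/1400)×37.8 + (300/1400)×8.2 = 30.6393%
Reweighting by population loyalty tier shares:
  0.25×24.1 + 0.41×45.1 + 0.12×37.8 + 0.22×8.2 = 30.856%

30.9%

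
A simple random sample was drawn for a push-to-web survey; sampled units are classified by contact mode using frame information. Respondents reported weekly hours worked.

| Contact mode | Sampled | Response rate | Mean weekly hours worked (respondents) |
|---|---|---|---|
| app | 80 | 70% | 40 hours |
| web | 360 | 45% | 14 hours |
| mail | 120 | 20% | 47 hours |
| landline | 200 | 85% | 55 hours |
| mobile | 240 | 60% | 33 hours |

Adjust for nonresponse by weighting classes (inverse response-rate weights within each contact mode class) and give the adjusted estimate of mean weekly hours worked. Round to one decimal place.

Weighting each respondent by the inverse class response rate inflates each class back to its sampled size, so the class weight is n_sampled:
  app: 80 × 40 = 3200
  web: 360 × 14 = 5040
  mail: 120 × 47 = 5640
  landline: 200 × 55 = 11,000
  mobile: 240 × 33 = 7920
Adjusted estimate = 32,800 / 1,000 = 32.8 → 32.8.

32.8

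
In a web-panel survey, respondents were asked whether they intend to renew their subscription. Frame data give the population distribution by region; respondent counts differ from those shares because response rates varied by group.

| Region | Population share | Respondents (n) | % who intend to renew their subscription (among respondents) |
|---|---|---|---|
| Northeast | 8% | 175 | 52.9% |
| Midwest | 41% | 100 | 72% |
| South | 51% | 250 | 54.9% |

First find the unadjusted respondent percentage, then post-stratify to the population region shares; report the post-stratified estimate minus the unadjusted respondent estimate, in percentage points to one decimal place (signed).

+4.3 percentage points

Naive respondent-only estimate (weights = respondent counts):
  (175/525)×52.9 + (100/525)×72 + (250/525)×54.9 = 57.4905%
Post-stratified estimate weights by population shares:
  0.08×52.9 + 0.41×72 + 0.51×54.9 = 61.751%
Difference = 61.751 − 57.4905 = 4.2605 pp.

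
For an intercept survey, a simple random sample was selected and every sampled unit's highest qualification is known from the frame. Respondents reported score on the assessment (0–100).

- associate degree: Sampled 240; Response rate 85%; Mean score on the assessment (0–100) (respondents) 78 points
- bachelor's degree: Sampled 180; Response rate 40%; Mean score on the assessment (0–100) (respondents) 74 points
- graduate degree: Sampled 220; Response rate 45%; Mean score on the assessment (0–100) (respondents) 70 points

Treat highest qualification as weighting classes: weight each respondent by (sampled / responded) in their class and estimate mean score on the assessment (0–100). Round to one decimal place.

74.1

With weight = n_sampled/n_responded per class, the weighted class total is n_sampled:
  associate degree: 240 × 78 = 18,720
  bachelor's degree: 180 × 74 = 13,320
  graduate degree: 220 × 70 = 15,400
Adjusted estimate = 47,440 / 640 = 74.125 → 74.1.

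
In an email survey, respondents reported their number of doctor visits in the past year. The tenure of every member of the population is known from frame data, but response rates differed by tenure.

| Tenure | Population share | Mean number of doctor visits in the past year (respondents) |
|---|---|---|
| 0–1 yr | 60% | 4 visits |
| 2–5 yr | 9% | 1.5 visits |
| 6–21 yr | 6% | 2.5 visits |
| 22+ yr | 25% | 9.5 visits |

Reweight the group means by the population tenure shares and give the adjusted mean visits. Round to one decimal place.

5.1

Weight each group's respondent value by its population share:
  0–1 yr: 0.6 × 4 = 2.4
  2–5 yr: 0.09 × 1.5 = 0.135
  6–21 yr: 0.06 × 2.5 = 0.15
  22+ yr: 0.25 × 9.5 = 2.375
Post-stratified estimate = 5.06 → 5.1.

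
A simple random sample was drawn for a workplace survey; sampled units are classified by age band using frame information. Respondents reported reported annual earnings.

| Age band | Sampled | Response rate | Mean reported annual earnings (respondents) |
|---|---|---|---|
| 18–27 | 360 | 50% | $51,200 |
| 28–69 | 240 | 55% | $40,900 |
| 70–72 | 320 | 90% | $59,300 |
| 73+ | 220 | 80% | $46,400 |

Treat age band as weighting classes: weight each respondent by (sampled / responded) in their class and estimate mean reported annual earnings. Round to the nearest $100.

Each respondent's weight = sampled/responded in their class; summing within a class gives n_sampled, so:
  18–27: 360 × 51,200 = 18,432,000
  28–69: 240 × 40,900 = 9,816,000
  70–72: 320 × 59,300 = 18,976,000
  73+: 220 × 46,400 = 10,208,000
Adjusted estimate = 57,432,000 / 1,140 = 50378.9 → $50,400.

$50,400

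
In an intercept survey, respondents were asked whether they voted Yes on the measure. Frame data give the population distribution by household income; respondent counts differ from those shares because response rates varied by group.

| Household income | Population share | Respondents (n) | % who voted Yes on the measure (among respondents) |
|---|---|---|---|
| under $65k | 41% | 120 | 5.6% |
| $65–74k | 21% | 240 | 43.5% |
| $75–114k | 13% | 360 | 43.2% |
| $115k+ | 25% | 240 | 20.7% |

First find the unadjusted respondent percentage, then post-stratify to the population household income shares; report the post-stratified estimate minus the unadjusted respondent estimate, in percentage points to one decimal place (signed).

-10.7 percentage points

Naive respondent-only estimate (weights = respondent counts):
  (120/960)×5.6 + (240/960)×43.5 + (360/960)×43.2 + (240/960)×20.7 = 32.95%
Post-stratifying to population shares instead:
  0.41×5.6 + 0.21×43.5 + 0.13×43.2 + 0.25×20.7 = 22.222%
Difference = 22.222 − 32.95 = -10.728 pp.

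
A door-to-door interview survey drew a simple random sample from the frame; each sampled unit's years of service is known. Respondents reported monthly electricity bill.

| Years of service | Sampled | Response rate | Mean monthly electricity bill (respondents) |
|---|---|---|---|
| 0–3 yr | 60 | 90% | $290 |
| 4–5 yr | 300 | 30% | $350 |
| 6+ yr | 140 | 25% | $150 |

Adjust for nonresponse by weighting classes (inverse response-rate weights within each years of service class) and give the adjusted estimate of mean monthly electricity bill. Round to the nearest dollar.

$287

Weighting each respondent by the inverse class response rate inflates each class back to its sampled size, so the class weight is n_sampled:
  0–3 yr: 60 × 290 = 17,400
  4–5 yr: 300 × 350 = 105,000
  6+ yr: 140 × 150 = 21,000
Adjusted estimate = 143,400 / 500 = 286.8 → $287.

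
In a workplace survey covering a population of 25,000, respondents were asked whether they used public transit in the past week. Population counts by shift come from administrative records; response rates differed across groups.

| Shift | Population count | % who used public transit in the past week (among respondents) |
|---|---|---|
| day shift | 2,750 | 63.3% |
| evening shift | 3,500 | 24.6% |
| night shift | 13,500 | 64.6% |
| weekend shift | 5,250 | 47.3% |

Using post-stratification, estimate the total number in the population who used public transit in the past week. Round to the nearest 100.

Each cell contributes its population count × the respondent rate:
  day shift: 2,750 × 63.3% = 1740.75
  evening shift: 3,500 × 24.6% = 861
  night shift: 13,500 × 64.6% = 8721
  weekend shift: 5,250 × 47.3% = 2483.25
Estimated total = 13,806 → 13,800.

13,800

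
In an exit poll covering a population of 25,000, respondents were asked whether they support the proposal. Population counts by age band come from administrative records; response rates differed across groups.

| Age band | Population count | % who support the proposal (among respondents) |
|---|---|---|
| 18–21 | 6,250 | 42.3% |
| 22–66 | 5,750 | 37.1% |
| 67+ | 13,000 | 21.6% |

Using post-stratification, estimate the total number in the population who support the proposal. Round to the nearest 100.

7,600

Apply each group's respondent rate to its population count:
  18–21: 6,250 × 42.3% = 2643.75
  22–66: 5,750 × 37.1% = 2133.25
  67+: 13,000 × 21.6% = 2808
Estimated total = 7585 → 7,600.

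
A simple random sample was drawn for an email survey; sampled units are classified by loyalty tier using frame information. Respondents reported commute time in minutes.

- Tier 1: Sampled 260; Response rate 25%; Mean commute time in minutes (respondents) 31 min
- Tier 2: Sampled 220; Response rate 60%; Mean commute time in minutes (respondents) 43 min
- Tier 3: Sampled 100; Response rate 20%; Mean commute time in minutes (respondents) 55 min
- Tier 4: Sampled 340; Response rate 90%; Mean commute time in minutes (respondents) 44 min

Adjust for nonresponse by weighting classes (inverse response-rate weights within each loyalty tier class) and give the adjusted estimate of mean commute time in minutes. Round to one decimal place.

41.3

With weight = n_sampled/n_responded per class, the weighted class total is n_sampled:
  Tier 1: 260 × 31 = 8060
  Tier 2: 220 × 43 = 9460
  Tier 3: 100 × 55 = 5500
  Tier 4: 340 × 44 = 14,960
Adjusted estimate = 37,980 / 920 = 41.2826 → 41.3.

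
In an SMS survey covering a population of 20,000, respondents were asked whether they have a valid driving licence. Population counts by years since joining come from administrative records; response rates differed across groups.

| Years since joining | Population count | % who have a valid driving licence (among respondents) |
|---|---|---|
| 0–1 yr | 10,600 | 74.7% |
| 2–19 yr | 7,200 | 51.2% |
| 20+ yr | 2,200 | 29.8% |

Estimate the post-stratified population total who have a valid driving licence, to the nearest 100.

Each cell contributes its population count × the respondent rate:
  0–1 yr: 10,600 × 74.7% = 7918.2
  2–19 yr: 7,200 × 51.2% = 3686.4
  20+ yr: 2,200 × 29.8% = 655.6
Estimated total = 12260.2 → 12,300.

12,300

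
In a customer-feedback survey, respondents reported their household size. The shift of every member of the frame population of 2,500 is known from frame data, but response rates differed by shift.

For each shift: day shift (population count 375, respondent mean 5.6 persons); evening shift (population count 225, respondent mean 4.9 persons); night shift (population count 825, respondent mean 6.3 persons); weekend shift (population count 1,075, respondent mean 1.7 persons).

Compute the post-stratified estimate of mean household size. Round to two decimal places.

4.09

Post-stratification weights by population share, not respondent share:
  day shift: (375/2,500) × 5.6 = 0.84
  evening shift: (225/2,500) × 4.9 = 0.441
  night shift: (825/2,500) × 6.3 = 2.079
  weekend shift: (1,075/2,500) × 1.7 = 0.731
Post-stratified estimate = 4.091 → 4.09.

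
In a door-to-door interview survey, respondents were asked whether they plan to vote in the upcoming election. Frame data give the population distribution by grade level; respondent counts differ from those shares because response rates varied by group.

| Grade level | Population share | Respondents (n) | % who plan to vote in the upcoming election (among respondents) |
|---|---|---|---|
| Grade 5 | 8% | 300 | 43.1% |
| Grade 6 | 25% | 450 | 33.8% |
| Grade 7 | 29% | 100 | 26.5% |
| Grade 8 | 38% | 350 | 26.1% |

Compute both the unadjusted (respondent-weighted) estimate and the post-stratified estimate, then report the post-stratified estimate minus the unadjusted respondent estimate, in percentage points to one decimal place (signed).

-3.8 percentage points

Without adjustment, the pooled respondent share is:
  (300/1200)×43.1 + (450/1200)×33.8 + (100/1200)×26.5 + (350/1200)×26.1 = 33.2708%
Post-stratified estimate weights by population shares:
  0.08×43.1 + 0.25×33.8 + 0.29×26.5 + 0.38×26.1 = 29.501%
Difference = 29.501 − 33.2708 = -3.7698 pp.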